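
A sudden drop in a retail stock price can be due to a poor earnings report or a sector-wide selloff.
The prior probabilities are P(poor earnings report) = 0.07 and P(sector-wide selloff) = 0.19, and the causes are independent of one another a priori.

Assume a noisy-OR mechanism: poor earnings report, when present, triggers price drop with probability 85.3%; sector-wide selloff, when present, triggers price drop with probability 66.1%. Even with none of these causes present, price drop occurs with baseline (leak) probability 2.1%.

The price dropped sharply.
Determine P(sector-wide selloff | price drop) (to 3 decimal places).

Under noisy-OR, P(price drop | causes) = 1 − (1−0.021)·∏(1−qᵢ) over the active causes.
Weight on sector-wide selloff=true, given the evidence: 0.118057 + 0.012651 = 0.130708
Denominator P(price drop): 0.021×0.93×0.81 + 0.668119×0.93×0.19 + 0.856087×0.07×0.81 + 0.951213×0.07×0.19 = 0.195067
Posterior = 0.130708 / 0.195067 ≈ 0.670

P(sector-wide selloff | price drop) ≈ 0.670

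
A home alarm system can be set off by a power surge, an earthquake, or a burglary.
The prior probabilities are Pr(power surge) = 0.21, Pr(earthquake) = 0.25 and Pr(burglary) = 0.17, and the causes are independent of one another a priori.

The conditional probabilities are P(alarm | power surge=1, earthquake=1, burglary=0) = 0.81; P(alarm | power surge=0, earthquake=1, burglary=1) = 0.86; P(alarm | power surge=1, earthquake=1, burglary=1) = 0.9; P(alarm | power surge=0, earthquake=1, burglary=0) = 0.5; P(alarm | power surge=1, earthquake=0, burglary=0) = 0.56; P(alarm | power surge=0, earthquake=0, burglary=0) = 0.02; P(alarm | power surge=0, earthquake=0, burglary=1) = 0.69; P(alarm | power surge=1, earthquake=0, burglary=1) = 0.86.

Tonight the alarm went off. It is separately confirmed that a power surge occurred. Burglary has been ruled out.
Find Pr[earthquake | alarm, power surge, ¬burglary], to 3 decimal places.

Enumerate both values of earthquake and weight by the priors:
  P(alarm | power surge, ¬burglary) = 0.56*0.75 + 0.81*0.25
        = 0.420000 + 0.202500 = 0.622500
The terms with earthquake present sum to 0.202500, so
  P(earthquake | alarm, power surge, ¬burglary) = 0.202500 / 0.622500 ≈ 0.325

Pr[earthquake | alarm, power surge, ¬burglary] ≈ 0.325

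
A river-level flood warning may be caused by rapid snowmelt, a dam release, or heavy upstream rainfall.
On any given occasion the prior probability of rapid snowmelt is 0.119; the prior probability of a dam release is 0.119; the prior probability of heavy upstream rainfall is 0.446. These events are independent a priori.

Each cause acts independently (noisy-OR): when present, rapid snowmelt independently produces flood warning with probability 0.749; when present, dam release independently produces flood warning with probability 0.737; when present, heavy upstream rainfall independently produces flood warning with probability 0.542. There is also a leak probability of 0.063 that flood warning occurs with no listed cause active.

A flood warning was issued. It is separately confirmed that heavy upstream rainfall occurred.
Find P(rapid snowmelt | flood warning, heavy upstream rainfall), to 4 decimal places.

P(rapid snowmelt | flood warning, heavy upstream rainfall) ≈ 0.1668

Under noisy-OR, P(flood warning | causes) = 1 − (1−0.063)·∏(1−qᵢ) over the active causes.
P(flood warning | heavy upstream rainfall) = 0.570854·0.881·0.881 + 0.887135·0.881·0.119 + 0.892284·0.119·0.881 + 0.971671·0.119·0.119 = 0.443075 + 0.093006 + 0.093546 + 0.013760 = 0.643387
Restricting to configurations with rapid snowmelt present: 0.093546 + 0.013760 = 0.107306.
So P(rapid snowmelt | flood warning, heavy upstream rainfall) = 0.107306/0.643387 ≈ 0.1668.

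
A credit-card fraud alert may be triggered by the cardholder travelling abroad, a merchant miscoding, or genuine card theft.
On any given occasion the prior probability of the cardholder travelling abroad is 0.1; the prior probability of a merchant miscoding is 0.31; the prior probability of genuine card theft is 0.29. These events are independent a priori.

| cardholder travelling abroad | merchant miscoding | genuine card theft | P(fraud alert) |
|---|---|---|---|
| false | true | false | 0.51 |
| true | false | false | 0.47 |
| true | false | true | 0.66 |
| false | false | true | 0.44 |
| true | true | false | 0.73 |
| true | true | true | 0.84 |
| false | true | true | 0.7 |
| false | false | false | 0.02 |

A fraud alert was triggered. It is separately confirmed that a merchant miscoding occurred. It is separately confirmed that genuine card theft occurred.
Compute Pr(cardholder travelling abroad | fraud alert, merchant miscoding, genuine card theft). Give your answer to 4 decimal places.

Pr(cardholder travelling abroad | fraud alert, merchant miscoding, genuine card theft) ≈ 0.1176

Sum P(fraud alert|·) weighted by the priors over both values of cardholder travelling abroad:
  P(fraud alert | merchant miscoding, genuine card theft) = 0.7×0.9 + 0.84×0.1
        = 0.630000 + 0.084000 = 0.714000
Configurations with cardholder travelling abroad contribute 0.084000, so
  P(cardholder travelling abroad | fraud alert, merchant miscoding, genuine card theft) = 0.084000 / 0.714000 ≈ 0.1176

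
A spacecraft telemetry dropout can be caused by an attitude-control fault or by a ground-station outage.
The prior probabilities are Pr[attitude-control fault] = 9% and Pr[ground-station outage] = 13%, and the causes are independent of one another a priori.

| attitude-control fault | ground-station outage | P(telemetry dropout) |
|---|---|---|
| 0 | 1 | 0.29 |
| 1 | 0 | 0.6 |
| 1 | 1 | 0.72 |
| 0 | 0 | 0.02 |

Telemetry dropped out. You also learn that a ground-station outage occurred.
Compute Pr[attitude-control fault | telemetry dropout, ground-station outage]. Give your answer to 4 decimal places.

P(telemetry dropout | ground-station outage) = 0.29*0.91 + 0.72*0.09 = 0.263900 + 0.064800 = 0.328700
The attitude-control fault-present share is 0.72*0.09 = 0.064800.
So P(attitude-control fault | telemetry dropout, ground-station outage) = 0.064800/0.328700 ≈ 0.1971.

Pr[attitude-control fault | telemetry dropout, ground-station outage] ≈ 0.1971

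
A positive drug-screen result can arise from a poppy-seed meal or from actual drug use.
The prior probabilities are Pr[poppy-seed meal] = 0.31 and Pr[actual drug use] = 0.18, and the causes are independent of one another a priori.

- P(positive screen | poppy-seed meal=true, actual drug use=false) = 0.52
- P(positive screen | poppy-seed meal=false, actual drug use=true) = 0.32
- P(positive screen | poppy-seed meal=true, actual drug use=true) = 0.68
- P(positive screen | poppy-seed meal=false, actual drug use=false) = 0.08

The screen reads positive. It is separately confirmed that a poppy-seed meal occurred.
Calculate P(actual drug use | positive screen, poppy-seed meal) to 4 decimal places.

Enumerate both values of actual drug use and weight by the priors:
  P(positive screen | poppy-seed meal) = 0.52*0.82 + 0.68*0.18
        = 0.426400 + 0.122400 = 0.548800
Keeping only the actual drug use-present terms gives 0.122400, so
  P(actual drug use | positive screen, poppy-seed meal) = 0.122400 / 0.548800 ≈ 0.2230

P(actual drug use | positive screen, poppy-seed meal) ≈ 0.2230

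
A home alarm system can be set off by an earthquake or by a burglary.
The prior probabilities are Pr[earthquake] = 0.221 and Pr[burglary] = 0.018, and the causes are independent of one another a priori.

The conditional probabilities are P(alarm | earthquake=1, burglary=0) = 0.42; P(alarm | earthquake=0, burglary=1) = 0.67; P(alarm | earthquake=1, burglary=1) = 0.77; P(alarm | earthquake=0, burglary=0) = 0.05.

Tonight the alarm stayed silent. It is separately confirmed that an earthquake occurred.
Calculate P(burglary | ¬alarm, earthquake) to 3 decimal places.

P(burglary | ¬alarm, earthquake) ≈ 0.007

For the numerator, keep only burglary=true terms: 0.23·0.018 = 0.004140
Normalizer over all consistent configurations: 0.58·0.982 + 0.23·0.018 = 0.573700
Posterior = 0.004140 / 0.573700 ≈ 0.007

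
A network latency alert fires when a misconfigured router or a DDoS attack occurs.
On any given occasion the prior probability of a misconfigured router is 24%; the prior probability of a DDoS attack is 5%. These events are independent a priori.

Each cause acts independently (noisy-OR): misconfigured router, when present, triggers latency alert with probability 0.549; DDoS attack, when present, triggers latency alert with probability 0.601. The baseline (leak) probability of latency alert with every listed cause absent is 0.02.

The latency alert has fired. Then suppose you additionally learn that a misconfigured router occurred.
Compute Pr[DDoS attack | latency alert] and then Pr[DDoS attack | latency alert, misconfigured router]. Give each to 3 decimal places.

Pr[DDoS attack | latency alert] ≈ 0.189; Pr[DDoS attack | latency alert, misconfigured router] ≈ 0.072

Under noisy-OR, P(latency alert | causes) = 1 − (1−0.02)·∏(1−qᵢ) over the active causes.
P(latency alert) = 0.02·0.76·0.95 + 0.60898·0.76·0.05 + 0.55802·0.24·0.95 + 0.82365·0.24·0.05 = 0.014440 + 0.023141 + 0.127229 + 0.009884 = 0.174694
Restricting to configurations with DDoS attack present: 0.023141 + 0.009884 = 0.033025.
Hence the posterior is 0.033025/0.174694 ≈ 0.189.

Now condition on the additional information:
P(latency alert | misconfigured router) = 0.55802×0.95 + 0.82365×0.05 = 0.530119 + 0.041183 = 0.571302
Restricting to configurations with DDoS attack present: 0.82365×0.05 = 0.041183.
Hence the posterior is 0.041183/0.571302 ≈ 0.072.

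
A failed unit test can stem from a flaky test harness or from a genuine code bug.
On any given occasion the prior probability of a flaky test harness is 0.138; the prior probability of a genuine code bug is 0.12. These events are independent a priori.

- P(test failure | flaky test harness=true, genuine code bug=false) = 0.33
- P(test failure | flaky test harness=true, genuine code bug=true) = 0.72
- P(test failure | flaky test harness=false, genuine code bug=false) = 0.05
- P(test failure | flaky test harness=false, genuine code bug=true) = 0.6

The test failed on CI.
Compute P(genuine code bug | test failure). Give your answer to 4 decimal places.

For the numerator, keep only genuine code bug=true terms: 0.062064 + 0.011923 = 0.073987
Denominator P(test failure): 0.05·0.862·0.88 + 0.6·0.862·0.12 + 0.33·0.138·0.88 + 0.72·0.138·0.12 = 0.151990
Posterior = 0.073987 / 0.151990 ≈ 0.4868

P(genuine code bug | test failure) ≈ 0.4868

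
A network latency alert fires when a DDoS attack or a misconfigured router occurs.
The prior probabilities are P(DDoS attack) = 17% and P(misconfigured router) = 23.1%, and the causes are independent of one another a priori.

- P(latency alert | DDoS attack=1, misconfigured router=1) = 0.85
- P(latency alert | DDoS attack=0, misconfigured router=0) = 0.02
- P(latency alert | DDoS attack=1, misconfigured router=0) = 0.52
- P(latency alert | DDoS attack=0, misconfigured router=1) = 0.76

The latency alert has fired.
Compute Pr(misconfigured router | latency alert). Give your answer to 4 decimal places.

Sum P(latency alert|·) weighted by the priors over the 4 (DDoS attack, misconfigured router) configurations:
  P(latency alert) = 0.02*0.83*0.769 + 0.76*0.83*0.231 + 0.52*0.17*0.769 + 0.85*0.17*0.231
        = 0.012765 + 0.145715 + 0.067980 + 0.033380 = 0.259840
The terms with misconfigured router present sum to 0.179095, so
  P(misconfigured router | latency alert) = 0.179095 / 0.259840 ≈ 0.6893

Pr(misconfigured router | latency alert) ≈ 0.6893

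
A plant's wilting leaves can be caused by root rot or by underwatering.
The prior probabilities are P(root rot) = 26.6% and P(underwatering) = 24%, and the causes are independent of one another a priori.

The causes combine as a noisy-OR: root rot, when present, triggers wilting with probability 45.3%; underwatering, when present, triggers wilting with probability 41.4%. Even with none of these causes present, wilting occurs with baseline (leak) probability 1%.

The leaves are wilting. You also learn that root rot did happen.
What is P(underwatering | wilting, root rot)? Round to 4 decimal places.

P(underwatering | wilting, root rot) ≈ 0.3198

Under noisy-OR, P(wilting | causes) = 1 − (1−0.01)·∏(1−qᵢ) over the active causes.
Sum P(wilting|·) weighted by the priors over both values of underwatering:
  P(wilting | root rot) = 0.45847×0.76 + 0.682663×0.24
        = 0.348437 + 0.163839 = 0.512276
Keeping only the underwatering-present terms gives 0.163839, so
  P(underwatering | wilting, root rot) = 0.163839 / 0.512276 ≈ 0.3198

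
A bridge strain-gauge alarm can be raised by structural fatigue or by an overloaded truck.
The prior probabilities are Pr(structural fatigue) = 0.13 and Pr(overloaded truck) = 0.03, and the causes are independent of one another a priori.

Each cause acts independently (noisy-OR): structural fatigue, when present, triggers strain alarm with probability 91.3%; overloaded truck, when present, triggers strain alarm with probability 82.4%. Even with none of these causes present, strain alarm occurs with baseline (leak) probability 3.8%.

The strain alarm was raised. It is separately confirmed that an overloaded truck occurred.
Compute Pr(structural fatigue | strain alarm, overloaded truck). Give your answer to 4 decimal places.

Pr(structural fatigue | strain alarm, overloaded truck) ≈ 0.1505

Under noisy-OR, P(strain alarm | causes) = 1 − (1−0.038)·∏(1−qᵢ) over the active causes.
For the numerator, keep only structural fatigue=true terms: 0.98527·0.13 = 0.128085
Normalizer over all consistent configurations: 0.830688·0.87 + 0.98527·0.13 = 0.850784
Posterior = 0.128085 / 0.850784 ≈ 0.1505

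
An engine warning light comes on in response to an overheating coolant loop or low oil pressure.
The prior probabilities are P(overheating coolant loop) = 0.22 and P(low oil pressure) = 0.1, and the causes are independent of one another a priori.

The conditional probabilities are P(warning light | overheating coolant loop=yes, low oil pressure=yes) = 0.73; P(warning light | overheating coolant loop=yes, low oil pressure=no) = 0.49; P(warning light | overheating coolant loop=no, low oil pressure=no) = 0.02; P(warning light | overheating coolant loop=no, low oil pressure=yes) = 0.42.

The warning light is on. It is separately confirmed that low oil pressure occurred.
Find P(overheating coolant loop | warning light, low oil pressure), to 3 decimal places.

P(overheating coolant loop | warning light, low oil pressure) ≈ 0.329

Sum P(warning light|·) weighted by the priors over both values of overheating coolant loop:
  P(warning light | low oil pressure) = 0.42*0.78 + 0.73*0.22
        = 0.327600 + 0.160600 = 0.488200
Keeping only the overheating coolant loop-present terms gives 0.160600, so
  P(overheating coolant loop | warning light, low oil pressure) = 0.160600 / 0.488200 ≈ 0.329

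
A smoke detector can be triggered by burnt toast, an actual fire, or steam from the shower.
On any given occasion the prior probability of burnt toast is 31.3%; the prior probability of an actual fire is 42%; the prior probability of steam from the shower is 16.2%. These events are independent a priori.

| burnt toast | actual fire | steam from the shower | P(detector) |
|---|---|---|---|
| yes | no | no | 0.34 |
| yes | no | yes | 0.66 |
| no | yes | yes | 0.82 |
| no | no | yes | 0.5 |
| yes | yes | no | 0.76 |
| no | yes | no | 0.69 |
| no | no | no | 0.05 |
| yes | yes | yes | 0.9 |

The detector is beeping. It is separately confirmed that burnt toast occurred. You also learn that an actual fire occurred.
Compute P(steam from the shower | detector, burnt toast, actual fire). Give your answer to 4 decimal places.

By total probability over both values of steam from the shower:
  P(detector | burnt toast, actual fire) = 0.76·0.838 + 0.9·0.162
        = 0.636880 + 0.145800 = 0.782680
Keeping only the steam from the shower-present terms gives 0.145800, so
  P(steam from the shower | detector, burnt toast, actual fire) = 0.145800 / 0.782680 ≈ 0.1863

P(steam from the shower | detector, burnt toast, actual fire) ≈ 0.1863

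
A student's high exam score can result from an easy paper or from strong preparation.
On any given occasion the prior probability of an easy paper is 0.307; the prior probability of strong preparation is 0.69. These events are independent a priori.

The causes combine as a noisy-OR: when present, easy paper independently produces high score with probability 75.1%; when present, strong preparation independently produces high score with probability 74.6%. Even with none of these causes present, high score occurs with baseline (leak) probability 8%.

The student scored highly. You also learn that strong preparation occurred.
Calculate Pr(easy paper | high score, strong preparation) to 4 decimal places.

Under noisy-OR, P(high score | causes) = 1 − (1−0.08)·∏(1−qᵢ) over the active causes.
Weight on easy paper=true, given the evidence: 0.941814·0.307 = 0.289137
Denominator P(high score | strong preparation): 0.76632·0.693 + 0.941814·0.307 = 0.820197
P(easy paper | high score, strong preparation) = 0.289137/0.820197 ≈ 0.3525

Pr(easy paper | high score, strong preparation) ≈ 0.3525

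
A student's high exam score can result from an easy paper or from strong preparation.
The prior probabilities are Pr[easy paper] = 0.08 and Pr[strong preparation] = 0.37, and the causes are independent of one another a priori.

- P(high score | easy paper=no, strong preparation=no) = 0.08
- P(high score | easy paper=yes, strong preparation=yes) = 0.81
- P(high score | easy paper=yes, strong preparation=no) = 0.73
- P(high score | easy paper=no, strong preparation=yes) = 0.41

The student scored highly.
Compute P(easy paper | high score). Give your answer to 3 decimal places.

P(high score) = 0.08·0.92·0.63 + 0.41·0.92·0.37 + 0.73·0.08·0.63 + 0.81·0.08·0.37 = 0.046368 + 0.139564 + 0.036792 + 0.023976 = 0.246700
Restricting to configurations with easy paper present: 0.036792 + 0.023976 = 0.060768.
So P(easy paper | high score) = 0.060768/0.246700 ≈ 0.246.

P(easy paper | high score) ≈ 0.246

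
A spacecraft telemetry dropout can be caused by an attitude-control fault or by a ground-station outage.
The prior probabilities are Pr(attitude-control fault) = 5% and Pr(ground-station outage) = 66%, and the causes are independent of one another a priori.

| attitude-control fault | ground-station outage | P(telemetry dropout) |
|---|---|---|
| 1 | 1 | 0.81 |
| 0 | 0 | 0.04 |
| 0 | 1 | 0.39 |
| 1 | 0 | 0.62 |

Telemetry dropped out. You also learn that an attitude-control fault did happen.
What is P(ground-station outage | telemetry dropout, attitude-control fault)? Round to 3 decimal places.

Sum P(telemetry dropout|·) weighted by the priors over both values of ground-station outage:
  P(telemetry dropout | attitude-control fault) = 0.62*0.34 + 0.81*0.66
        = 0.210800 + 0.534600 = 0.745400
Configurations with ground-station outage contribute 0.534600, so
  P(ground-station outage | telemetry dropout, attitude-control fault) = 0.534600 / 0.745400 ≈ 0.717

P(ground-station outage | telemetry dropout, attitude-control fault) ≈ 0.717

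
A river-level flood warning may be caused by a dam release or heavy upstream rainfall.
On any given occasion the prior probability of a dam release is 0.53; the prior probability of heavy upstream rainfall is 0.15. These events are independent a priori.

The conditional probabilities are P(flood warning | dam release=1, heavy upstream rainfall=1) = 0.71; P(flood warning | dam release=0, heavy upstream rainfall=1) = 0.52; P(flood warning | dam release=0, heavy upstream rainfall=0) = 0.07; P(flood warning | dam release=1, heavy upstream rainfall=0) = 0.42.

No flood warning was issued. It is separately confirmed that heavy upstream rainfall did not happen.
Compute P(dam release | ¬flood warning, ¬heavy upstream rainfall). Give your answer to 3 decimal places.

Enumerate both values of dam release and weight by the priors:
  P(¬flood warning | ¬heavy upstream rainfall) = 0.93*0.47 + 0.58*0.53
        = 0.437100 + 0.307400 = 0.744500
Configurations with dam release contribute 0.307400, so
  P(dam release | ¬flood warning, ¬heavy upstream rainfall) = 0.307400 / 0.744500 ≈ 0.413

P(dam release | ¬flood warning, ¬heavy upstream rainfall) ≈ 0.413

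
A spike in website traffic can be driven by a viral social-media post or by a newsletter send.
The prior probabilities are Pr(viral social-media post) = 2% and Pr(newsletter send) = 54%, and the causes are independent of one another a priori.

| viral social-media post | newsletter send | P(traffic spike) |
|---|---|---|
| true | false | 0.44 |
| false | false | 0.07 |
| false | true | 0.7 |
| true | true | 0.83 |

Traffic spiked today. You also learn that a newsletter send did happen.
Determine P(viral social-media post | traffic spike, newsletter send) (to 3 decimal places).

P(viral social-media post | traffic spike, newsletter send) ≈ 0.024

P(traffic spike | newsletter send) = 0.7·0.98 + 0.83·0.02 = 0.686000 + 0.016600 = 0.702600
Restricting to configurations with viral social-media post present: 0.83·0.02 = 0.016600.
So P(viral social-media post | traffic spike, newsletter send) = 0.016600/0.702600 ≈ 0.024.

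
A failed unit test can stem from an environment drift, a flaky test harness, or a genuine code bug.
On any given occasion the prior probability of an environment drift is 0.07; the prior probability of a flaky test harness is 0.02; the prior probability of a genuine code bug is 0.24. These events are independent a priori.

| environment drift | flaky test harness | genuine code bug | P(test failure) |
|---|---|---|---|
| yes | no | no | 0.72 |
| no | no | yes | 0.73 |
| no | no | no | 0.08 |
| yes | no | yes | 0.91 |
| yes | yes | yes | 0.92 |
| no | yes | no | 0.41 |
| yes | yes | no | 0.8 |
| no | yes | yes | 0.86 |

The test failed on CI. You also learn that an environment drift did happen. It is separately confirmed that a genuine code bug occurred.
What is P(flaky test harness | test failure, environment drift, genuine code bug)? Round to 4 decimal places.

P(test failure | environment drift, genuine code bug) = 0.91×0.98 + 0.92×0.02 = 0.891800 + 0.018400 = 0.910200
Restricting to configurations with flaky test harness present: 0.92×0.02 = 0.018400.
P(flaky test harness | test failure, environment drift, genuine code bug) = 0.018400 / 0.910200 ≈ 0.0202

P(flaky test harness | test failure, environment drift, genuine code bug) ≈ 0.0202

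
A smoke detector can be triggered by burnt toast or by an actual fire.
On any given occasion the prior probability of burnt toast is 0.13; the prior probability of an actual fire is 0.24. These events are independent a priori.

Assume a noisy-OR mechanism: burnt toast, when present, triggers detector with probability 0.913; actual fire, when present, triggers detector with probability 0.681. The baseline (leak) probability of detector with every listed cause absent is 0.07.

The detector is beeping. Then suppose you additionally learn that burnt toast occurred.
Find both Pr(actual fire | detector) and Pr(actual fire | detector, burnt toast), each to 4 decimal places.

Pr(actual fire | detector) ≈ 0.5639; Pr(actual fire | detector, burnt toast) ≈ 0.2508

Under noisy-OR, P(detector | causes) = 1 − (1−0.07)·∏(1−qᵢ) over the active causes.
Weight on actual fire=true, given the evidence: 0.146855 + 0.030395 = 0.177250
The normalizing constant is 0.07×0.87×0.76 + 0.70333×0.87×0.24 + 0.91909×0.13×0.76 + 0.97419×0.13×0.24 = 0.314340
P(actual fire | detector) = 0.177250/0.314340 ≈ 0.5639

Now also conditioning on burnt toast=true:
By total probability over both values of actual fire:
  P(detector | burnt toast) = 0.91909·0.76 + 0.97419·0.24
        = 0.698508 + 0.233806 = 0.932314
Configurations with actual fire contribute 0.233806, so
  P(actual fire | detector, burnt toast) = 0.233806 / 0.932314 ≈ 0.2508
This is intercausal reasoning (explaining away): once burnt toast accounts for the detector, actual fire becomes less likely.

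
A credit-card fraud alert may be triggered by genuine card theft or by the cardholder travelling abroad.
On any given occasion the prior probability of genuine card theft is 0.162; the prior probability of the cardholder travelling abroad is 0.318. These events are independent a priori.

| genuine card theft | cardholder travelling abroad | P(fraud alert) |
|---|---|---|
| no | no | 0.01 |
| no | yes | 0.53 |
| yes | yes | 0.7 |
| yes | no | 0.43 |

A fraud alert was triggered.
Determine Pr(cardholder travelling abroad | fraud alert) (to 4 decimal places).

Pr(cardholder travelling abroad | fraud alert) ≈ 0.7691

P(fraud alert) = 0.01·0.838·0.682 + 0.53·0.838·0.318 + 0.43·0.162·0.682 + 0.7·0.162·0.318 = 0.005715 + 0.141237 + 0.047508 + 0.036061 = 0.230521
The cardholder travelling abroad-present share is 0.141237 + 0.036061 = 0.177298.
Hence the posterior is 0.177298/0.230521 ≈ 0.7691.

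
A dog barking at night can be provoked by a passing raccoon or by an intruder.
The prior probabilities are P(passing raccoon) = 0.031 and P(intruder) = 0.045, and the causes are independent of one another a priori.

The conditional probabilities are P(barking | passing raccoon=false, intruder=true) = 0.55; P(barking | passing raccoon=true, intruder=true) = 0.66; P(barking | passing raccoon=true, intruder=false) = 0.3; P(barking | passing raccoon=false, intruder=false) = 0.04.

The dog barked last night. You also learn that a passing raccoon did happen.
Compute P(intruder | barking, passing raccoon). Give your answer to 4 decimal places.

Sum P(barking|·) weighted by the priors over both values of intruder:
  P(barking | passing raccoon) = 0.3*0.955 + 0.66*0.045
        = 0.286500 + 0.029700 = 0.316200
The terms with intruder present sum to 0.029700, so
  P(intruder | barking, passing raccoon) = 0.029700 / 0.316200 ≈ 0.0939

P(intruder | barking, passing raccoon) ≈ 0.0939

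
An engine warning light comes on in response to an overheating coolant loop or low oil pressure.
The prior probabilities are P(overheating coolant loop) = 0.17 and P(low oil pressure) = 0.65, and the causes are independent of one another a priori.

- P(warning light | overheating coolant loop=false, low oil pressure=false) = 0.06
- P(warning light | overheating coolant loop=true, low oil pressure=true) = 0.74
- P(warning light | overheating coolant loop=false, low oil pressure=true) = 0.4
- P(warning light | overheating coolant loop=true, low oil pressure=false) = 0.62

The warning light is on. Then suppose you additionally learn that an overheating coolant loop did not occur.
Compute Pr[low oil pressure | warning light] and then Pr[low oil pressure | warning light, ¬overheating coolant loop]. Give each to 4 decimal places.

P(warning light) = 0.06·0.83·0.35 + 0.4·0.83·0.65 + 0.62·0.17·0.35 + 0.74·0.17·0.65 = 0.017430 + 0.215800 + 0.036890 + 0.081770 = 0.351890
The low oil pressure-present share is 0.215800 + 0.081770 = 0.297570.
Hence the posterior is 0.297570/0.351890 ≈ 0.8456.

Now also conditioning on overheating coolant loop≠true:
For the numerator, keep only low oil pressure=true terms: 0.4*0.65 = 0.260000
Normalizer over all consistent configurations: 0.06*0.35 + 0.4*0.65 = 0.281000
Posterior = 0.260000 / 0.281000 ≈ 0.9253
With overheating coolant loop excluded, low oil pressure must carry more of the explanatory weight for the warning light.

Pr[low oil pressure | warning light] ≈ 0.8456; Pr[low oil pressure | warning light, ¬overheating coolant loop] ≈ 0.9253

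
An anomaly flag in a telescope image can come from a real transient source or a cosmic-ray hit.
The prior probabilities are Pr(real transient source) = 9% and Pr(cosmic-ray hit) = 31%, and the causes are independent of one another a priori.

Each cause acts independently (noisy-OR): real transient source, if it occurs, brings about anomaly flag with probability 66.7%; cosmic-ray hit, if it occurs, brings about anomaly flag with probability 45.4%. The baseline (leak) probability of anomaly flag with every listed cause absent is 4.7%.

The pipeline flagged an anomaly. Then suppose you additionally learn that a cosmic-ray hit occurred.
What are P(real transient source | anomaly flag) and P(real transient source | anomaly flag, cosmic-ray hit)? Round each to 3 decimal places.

P(real transient source | anomaly flag) ≈ 0.284; P(real transient source | anomaly flag, cosmic-ray hit) ≈ 0.146

Under noisy-OR, P(anomaly flag | causes) = 1 − (1−0.047)·∏(1−qᵢ) over the active causes.
Numerator (weight on configurations with real transient source): 0.042393 + 0.023066 = 0.065459
The normalizing constant is 0.047·0.91·0.69 + 0.479662·0.91·0.31 + 0.682651·0.09·0.69 + 0.826727·0.09·0.31 = 0.230283
P(real transient source | anomaly flag) = 0.065459/0.230283 ≈ 0.284

Now condition on the additional information:
By total probability over both values of real transient source:
  P(anomaly flag | cosmic-ray hit) = 0.479662·0.91 + 0.826727·0.09
        = 0.436492 + 0.074405 = 0.510897
Configurations with real transient source contribute 0.074405, so
  P(real transient source | anomaly flag, cosmic-ray hit) = 0.074405 / 0.510897 ≈ 0.146
The drop from 0.284 to 0.146 is the explaining-away (discounting) effect.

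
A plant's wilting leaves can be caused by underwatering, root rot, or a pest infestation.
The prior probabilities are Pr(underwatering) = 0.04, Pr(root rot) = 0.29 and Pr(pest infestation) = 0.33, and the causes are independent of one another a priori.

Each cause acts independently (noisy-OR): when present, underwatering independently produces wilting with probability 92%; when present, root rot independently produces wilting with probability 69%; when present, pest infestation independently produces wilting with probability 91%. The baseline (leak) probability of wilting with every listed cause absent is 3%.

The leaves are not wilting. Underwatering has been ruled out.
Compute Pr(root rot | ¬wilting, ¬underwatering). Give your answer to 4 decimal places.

Pr(root rot | ¬wilting, ¬underwatering) ≈ 0.1124

Under noisy-OR, P(wilting | causes) = 1 − (1−0.03)·∏(1−qᵢ) over the active causes.
Enumerate the 4 (root rot, pest infestation) configurations and weight by the priors:
  P(¬wilting | ¬underwatering) = 0.97·0.71·0.67 + 0.0873·0.71·0.33 + 0.3007·0.29·0.67 + 0.027063·0.29·0.33
        = 0.461429 + 0.020454 + 0.058426 + 0.002590 = 0.542899
Keeping only the root rot-present terms gives 0.061016, so
  P(root rot | ¬wilting, ¬underwatering) = 0.061016 / 0.542899 ≈ 0.1124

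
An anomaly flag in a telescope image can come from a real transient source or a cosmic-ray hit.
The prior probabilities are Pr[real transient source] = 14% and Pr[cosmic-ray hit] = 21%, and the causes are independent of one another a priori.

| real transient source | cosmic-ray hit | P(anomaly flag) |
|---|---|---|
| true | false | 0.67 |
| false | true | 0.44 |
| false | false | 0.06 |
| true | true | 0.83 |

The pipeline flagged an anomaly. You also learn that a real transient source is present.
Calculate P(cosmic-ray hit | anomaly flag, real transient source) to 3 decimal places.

P(cosmic-ray hit | anomaly flag, real transient source) ≈ 0.248

P(anomaly flag | real transient source) = 0.67·0.79 + 0.83·0.21 = 0.529300 + 0.174300 = 0.703600
Of this, 0.174300 comes from 0.83·0.21 (the cosmic-ray hit=true cases).
P(cosmic-ray hit | anomaly flag, real transient source) = 0.174300 / 0.703600 ≈ 0.248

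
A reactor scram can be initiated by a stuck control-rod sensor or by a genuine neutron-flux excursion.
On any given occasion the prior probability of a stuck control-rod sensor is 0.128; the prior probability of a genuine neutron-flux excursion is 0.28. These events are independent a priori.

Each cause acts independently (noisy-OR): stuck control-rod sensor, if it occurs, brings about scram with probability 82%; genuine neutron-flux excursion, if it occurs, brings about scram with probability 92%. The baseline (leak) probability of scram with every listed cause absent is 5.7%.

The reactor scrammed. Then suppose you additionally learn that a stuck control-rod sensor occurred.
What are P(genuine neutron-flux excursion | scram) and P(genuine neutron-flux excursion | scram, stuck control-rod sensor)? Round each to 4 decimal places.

P(genuine neutron-flux excursion | scram) ≈ 0.6992; P(genuine neutron-flux excursion | scram, stuck control-rod sensor) ≈ 0.3160

Under noisy-OR, P(scram | causes) = 1 − (1−0.057)·∏(1−qᵢ) over the active causes.
Enumerate the 4 (stuck control-rod sensor, genuine neutron-flux excursion) configurations and weight by the priors:
  P(scram) = 0.057×0.872×0.72 + 0.92456×0.872×0.28 + 0.83026×0.128×0.72 + 0.986421×0.128×0.28
        = 0.035787 + 0.225741 + 0.076517 + 0.035353 = 0.373398
Configurations with genuine neutron-flux excursion contribute 0.261094, so
  P(genuine neutron-flux excursion | scram) = 0.261094 / 0.373398 ≈ 0.6992

With the extra evidence:
Sum P(scram|·) weighted by the priors over both values of genuine neutron-flux excursion:
  P(scram | stuck control-rod sensor) = 0.83026×0.72 + 0.986421×0.28
        = 0.597787 + 0.276198 = 0.873985
Configurations with genuine neutron-flux excursion contribute 0.276198, so
  P(genuine neutron-flux excursion | scram, stuck control-rod sensor) = 0.276198 / 0.873985 ≈ 0.3160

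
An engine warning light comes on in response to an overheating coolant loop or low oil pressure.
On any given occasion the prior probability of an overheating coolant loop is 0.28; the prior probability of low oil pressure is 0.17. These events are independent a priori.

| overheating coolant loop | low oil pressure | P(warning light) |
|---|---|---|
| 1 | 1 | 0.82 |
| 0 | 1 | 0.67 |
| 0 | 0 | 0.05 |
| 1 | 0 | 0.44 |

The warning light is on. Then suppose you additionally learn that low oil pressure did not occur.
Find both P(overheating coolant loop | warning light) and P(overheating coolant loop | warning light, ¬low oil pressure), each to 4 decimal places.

P(warning light) = 0.05*0.72*0.83 + 0.67*0.72*0.17 + 0.44*0.28*0.83 + 0.82*0.28*0.17 = 0.029880 + 0.082008 + 0.102256 + 0.039032 = 0.253176
Of this, 0.141288 comes from 0.102256 + 0.039032 (the overheating coolant loop=true cases).
So P(overheating coolant loop | warning light) = 0.141288/0.253176 ≈ 0.5581.

Now condition on the additional information:
Enumerate both values of overheating coolant loop and weight by the priors:
  P(warning light | ¬low oil pressure) = 0.05*0.72 + 0.44*0.28
        = 0.036000 + 0.123200 = 0.159200
Keeping only the overheating coolant loop-present terms gives 0.123200, so
  P(overheating coolant loop | warning light, ¬low oil pressure) = 0.123200 / 0.159200 ≈ 0.7739

P(overheating coolant loop | warning light) ≈ 0.5581; P(overheating coolant loop | warning light, ¬low oil pressure) ≈ 0.7739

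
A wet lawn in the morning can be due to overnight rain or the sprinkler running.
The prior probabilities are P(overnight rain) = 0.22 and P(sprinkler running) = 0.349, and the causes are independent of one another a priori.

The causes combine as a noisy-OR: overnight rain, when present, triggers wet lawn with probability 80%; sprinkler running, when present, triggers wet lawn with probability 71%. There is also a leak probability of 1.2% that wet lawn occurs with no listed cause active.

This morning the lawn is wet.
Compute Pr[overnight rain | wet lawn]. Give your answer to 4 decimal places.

Under noisy-OR, P(wet lawn | causes) = 1 − (1−0.012)·∏(1−qᵢ) over the active causes.
Sum P(wet lawn|·) weighted by the priors over the 4 (overnight rain, sprinkler running) configurations:
  P(wet lawn) = 0.012·0.78·0.651 + 0.71348·0.78·0.349 + 0.8024·0.22·0.651 + 0.942696·0.22·0.349
        = 0.006093 + 0.194224 + 0.114920 + 0.072380 = 0.387617
Configurations with overnight rain contribute 0.187300, so
  P(overnight rain | wet lawn) = 0.187300 / 0.387617 ≈ 0.4832

Pr[overnight rain | wet lawn] ≈ 0.4832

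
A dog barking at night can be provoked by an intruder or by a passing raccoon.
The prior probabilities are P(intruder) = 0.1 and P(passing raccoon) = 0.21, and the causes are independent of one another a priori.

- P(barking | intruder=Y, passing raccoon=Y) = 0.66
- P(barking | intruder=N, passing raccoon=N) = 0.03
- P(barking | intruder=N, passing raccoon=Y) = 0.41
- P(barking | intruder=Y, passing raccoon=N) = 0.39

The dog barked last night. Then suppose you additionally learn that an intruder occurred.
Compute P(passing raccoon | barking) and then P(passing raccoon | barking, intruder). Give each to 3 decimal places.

P(barking) = 0.03*0.9*0.79 + 0.41*0.9*0.21 + 0.39*0.1*0.79 + 0.66*0.1*0.21 = 0.021330 + 0.077490 + 0.030810 + 0.013860 = 0.143490
Of this, 0.091350 comes from 0.077490 + 0.013860 (the passing raccoon=true cases).
Hence the posterior is 0.091350/0.143490 ≈ 0.637.

Now condition on the additional information:
For the numerator, keep only passing raccoon=true terms: 0.66·0.21 = 0.138600
Normalizer over all consistent configurations: 0.39·0.79 + 0.66·0.21 = 0.446700
P(passing raccoon | barking, intruder) = 0.138600/0.446700 ≈ 0.310

P(passing raccoon | barking) ≈ 0.637; P(passing raccoon | barking, intruder) ≈ 0.310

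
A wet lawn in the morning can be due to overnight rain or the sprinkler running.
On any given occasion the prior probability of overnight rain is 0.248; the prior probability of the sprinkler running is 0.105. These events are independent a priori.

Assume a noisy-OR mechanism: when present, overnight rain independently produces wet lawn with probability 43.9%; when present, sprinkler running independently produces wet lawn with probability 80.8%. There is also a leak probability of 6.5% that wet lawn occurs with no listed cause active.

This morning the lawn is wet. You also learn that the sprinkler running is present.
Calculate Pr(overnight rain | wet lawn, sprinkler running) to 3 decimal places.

Pr(overnight rain | wet lawn, sprinkler running) ≈ 0.265

Under noisy-OR, P(wet lawn | causes) = 1 − (1−0.065)·∏(1−qᵢ) over the active causes.
Sum P(wet lawn|·) weighted by the priors over both values of overnight rain:
  P(wet lawn | sprinkler running) = 0.82048*0.752 + 0.899289*0.248
        = 0.617001 + 0.223024 = 0.840025
The terms with overnight rain present sum to 0.223024, so
  P(overnight rain | wet lawn, sprinkler running) = 0.223024 / 0.840025 ≈ 0.265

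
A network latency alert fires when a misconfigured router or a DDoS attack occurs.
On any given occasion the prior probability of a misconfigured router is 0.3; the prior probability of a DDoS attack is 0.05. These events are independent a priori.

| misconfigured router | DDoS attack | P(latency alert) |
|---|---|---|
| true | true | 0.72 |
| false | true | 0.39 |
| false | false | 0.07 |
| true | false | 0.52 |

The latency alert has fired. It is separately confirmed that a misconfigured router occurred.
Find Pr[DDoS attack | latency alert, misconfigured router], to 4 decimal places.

Pr[DDoS attack | latency alert, misconfigured router] ≈ 0.0679

Enumerate both values of DDoS attack and weight by the priors:
  P(latency alert | misconfigured router) = 0.52·0.95 + 0.72·0.05
        = 0.494000 + 0.036000 = 0.530000
Configurations with DDoS attack contribute 0.036000, so
  P(DDoS attack | latency alert, misconfigured router) = 0.036000 / 0.530000 ≈ 0.0679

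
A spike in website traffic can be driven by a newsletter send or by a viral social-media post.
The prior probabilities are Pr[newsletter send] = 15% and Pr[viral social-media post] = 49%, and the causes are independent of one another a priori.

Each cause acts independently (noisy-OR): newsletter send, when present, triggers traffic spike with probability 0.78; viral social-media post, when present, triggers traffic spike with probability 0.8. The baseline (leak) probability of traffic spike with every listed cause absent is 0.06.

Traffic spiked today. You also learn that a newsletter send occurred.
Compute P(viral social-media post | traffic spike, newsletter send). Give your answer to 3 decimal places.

P(viral social-media post | traffic spike, newsletter send) ≈ 0.537

Under noisy-OR, P(traffic spike | causes) = 1 − (1−0.06)·∏(1−qᵢ) over the active causes.
P(traffic spike | newsletter send) = 0.7932·0.51 + 0.95864·0.49 = 0.404532 + 0.469734 = 0.874266
The viral social-media post-present share is 0.95864·0.49 = 0.469734.
Hence the posterior is 0.469734/0.874266 ≈ 0.537.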